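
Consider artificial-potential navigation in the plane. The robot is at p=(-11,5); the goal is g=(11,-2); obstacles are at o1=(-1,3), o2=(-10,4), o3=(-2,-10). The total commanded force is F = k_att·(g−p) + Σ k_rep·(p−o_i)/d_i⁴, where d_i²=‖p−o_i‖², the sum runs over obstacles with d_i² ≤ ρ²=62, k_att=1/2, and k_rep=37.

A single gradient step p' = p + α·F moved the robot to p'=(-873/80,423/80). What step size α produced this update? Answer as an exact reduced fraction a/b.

α = 1/20

F_att = 1/2·(g−p) = 1/2·(22,-7) = (11.0000,-3.5000)
o1: d²=104 > ρ²=62 → inactive
o2: d²=2 ≤ ρ²=62; F_rep = 37·(-1,1)/2² = (-9.2500,9.2500)
o3: d²=306 > ρ²=62 → inactive
F = F_att + ΣF_rep = (1.7500,5.7500)
Δp = p'−p = (0.0875,0.2875); α = Δx/Fx = (7/80) / (7/4) = 1/20
check: Δy/Fy = (23/80) / (23/4) = 1/20 ✓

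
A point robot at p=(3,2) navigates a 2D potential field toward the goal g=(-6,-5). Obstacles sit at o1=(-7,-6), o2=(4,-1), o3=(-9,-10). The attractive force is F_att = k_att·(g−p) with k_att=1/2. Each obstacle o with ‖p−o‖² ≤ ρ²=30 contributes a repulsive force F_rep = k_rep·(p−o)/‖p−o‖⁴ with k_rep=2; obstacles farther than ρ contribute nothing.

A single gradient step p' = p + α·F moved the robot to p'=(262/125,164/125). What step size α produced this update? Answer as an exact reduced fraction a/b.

F_att = 1/2·(g−p) = 1/2·(-9,-7) = (-4.5000,-3.5000)
o1: d²=164 > ρ²=30 → inactive
o2: d²=10 ≤ ρ²=30; F_rep = 2·(-1,3)/10² = (-0.0200,0.0600)
o3: d²=288 > ρ²=30 → inactive
F = F_att + ΣF_rep = (-4.5200,-3.4400)
Δp = p'−p = (-0.9040,-0.6880); α = Δx/Fx = (-113/125) / (-113/25) = 1/5
check: Δy/Fy = (-86/125) / (-86/25) = 1/5 ✓

α = 1/5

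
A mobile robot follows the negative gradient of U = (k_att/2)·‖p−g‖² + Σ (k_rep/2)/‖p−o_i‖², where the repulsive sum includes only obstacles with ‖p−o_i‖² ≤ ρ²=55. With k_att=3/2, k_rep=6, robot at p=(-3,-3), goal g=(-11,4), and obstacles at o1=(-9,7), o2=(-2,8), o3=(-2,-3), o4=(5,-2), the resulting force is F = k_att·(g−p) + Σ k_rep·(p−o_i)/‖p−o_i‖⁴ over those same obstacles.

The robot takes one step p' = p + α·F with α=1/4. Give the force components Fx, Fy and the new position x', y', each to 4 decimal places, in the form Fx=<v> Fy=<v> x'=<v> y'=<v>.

Fx=-18.0000 Fy=10.5000 x'=-7.5000 y'=-0.3750

F_att = 3/2·(g−p) = 3/2·(-8,7) = (-12.0000,10.5000)
o1: d²=136 > ρ²=55 → inactive
o2: d²=122 > ρ²=55 → inactive
o3: d²=1 ≤ ρ²=55; F_rep = 6·(-1,0)/1² = (-6.0000,0.0000)
o4: d²=65 > ρ²=55 → inactive
F = F_att + ΣF_rep = (-18.0000,10.5000)
p' = p + 1/4·F = (-7.5000,-0.3750)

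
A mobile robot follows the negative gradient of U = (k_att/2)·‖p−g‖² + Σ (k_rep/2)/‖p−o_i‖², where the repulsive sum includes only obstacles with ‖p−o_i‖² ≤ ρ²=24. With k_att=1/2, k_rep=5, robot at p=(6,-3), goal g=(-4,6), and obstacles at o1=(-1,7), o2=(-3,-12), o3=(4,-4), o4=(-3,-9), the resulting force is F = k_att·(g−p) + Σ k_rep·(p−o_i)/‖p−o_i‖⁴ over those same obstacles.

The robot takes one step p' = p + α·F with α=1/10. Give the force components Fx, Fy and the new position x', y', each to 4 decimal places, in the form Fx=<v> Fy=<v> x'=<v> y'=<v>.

F_att = 1/2·(g−p) = 1/2·(-10,9) = (-5.0000,4.5000)
o1: d²=149 > ρ²=24 → inactive
o2: d²=162 > ρ²=24 → inactive
o3: d²=5 ≤ ρ²=24; F_rep = 5·(2,1)/5² = (0.4000,0.2000)
o4: d²=117 > ρ²=24 → inactive
F = F_att + ΣF_rep = (-4.6000,4.7000)
p' = p + 1/10·F = (5.5400,-2.5300)

Fx=-4.6000 Fy=4.7000 x'=5.5400 y'=-2.5300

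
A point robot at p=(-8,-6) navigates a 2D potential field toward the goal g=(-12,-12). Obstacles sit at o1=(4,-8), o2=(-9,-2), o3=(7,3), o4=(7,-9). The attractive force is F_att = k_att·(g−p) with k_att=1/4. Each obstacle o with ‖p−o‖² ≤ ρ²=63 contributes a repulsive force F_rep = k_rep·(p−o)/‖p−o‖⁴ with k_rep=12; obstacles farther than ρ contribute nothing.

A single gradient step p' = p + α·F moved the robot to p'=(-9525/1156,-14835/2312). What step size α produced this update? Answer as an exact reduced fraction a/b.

α = 1/4

F_att = 1/4·(g−p) = 1/4·(-4,-6) = (-1.0000,-1.5000)
o1: d²=148 > ρ²=63 → inactive
o2: d²=17 ≤ ρ²=63; F_rep = 12·(1,-4)/17² = (0.0415,-0.1661)
o3: d²=306 > ρ²=63 → inactive
o4: d²=234 > ρ²=63 → inactive
F = F_att + ΣF_rep = (-0.9585,-1.6661)
Δp = p'−p = (-0.2396,-0.4165); α = Δx/Fx = (-277/1156) / (-277/289) = 1/4
check: Δy/Fy = (-963/2312) / (-963/578) = 1/4 ✓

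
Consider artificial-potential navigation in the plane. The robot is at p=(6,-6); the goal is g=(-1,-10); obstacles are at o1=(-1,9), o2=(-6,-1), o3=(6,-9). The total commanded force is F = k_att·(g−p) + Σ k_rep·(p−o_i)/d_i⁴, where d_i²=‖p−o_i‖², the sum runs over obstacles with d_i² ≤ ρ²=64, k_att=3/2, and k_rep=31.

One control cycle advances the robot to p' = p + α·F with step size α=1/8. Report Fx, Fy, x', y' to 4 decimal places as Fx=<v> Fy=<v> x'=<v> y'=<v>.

F_att = 3/2·(g−p) = 3/2·(-7,-4) = (-10.5000,-6.0000)
o1: d²=274 > ρ²=64 → inactive
o2: d²=169 > ρ²=64 → inactive
o3: d²=9 ≤ ρ²=64; F_rep = 31·(0,3)/9² = (0.0000,1.1481)
F = F_att + ΣF_rep = (-10.5000,-4.8519)
p' = p + 1/8·F = (4.6875,-6.6065)

Fx=-10.5000 Fy=-4.8519 x'=4.6875 y'=-6.6065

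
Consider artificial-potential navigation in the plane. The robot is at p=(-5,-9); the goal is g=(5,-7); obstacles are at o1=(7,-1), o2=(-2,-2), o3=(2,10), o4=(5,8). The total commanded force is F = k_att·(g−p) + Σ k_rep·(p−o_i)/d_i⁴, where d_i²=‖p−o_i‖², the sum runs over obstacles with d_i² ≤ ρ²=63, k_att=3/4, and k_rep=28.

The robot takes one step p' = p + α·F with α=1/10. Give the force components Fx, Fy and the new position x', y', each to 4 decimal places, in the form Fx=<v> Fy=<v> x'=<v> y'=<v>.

Fx=7.4750 Fy=1.4417 x'=-4.2525 y'=-8.8558

F_att = 3/4·(g−p) = 3/4·(10,2) = (7.5000,1.5000)
o1: d²=208 > ρ²=63 → inactive
o2: d²=58 ≤ ρ²=63; F_rep = 28·(-3,-7)/58² = (-0.0250,-0.0583)
o3: d²=410 > ρ²=63 → inactive
o4: d²=389 > ρ²=63 → inactive
F = F_att + ΣF_rep = (7.4750,1.4417)
p' = p + 1/10·F = (-4.2525,-8.8558)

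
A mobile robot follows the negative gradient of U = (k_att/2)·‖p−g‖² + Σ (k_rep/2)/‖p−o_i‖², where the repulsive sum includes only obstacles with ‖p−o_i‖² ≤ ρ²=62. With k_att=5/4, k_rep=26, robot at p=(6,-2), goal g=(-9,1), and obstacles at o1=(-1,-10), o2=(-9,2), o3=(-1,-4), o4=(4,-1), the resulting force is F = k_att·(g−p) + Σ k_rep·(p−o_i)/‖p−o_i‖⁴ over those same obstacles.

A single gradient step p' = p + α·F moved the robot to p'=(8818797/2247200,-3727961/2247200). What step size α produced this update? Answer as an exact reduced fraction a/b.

α = 1/8

F_att = 5/4·(g−p) = 5/4·(-15,3) = (-18.7500,3.7500)
o1: d²=113 > ρ²=62 → inactive
o2: d²=241 > ρ²=62 → inactive
o3: d²=53 ≤ ρ²=62; F_rep = 26·(7,2)/53² = (0.0648,0.0185)
o4: d²=5 ≤ ρ²=62; F_rep = 26·(2,-1)/5² = (2.0800,-1.0400)
F = F_att + ΣF_rep = (-16.6052,2.7285)
Δp = p'−p = (-2.0757,0.3411); α = Δx/Fx = (-4664403/2247200) / (-4664403/280900) = 1/8
check: Δy/Fy = (766439/2247200) / (766439/280900) = 1/8 ✓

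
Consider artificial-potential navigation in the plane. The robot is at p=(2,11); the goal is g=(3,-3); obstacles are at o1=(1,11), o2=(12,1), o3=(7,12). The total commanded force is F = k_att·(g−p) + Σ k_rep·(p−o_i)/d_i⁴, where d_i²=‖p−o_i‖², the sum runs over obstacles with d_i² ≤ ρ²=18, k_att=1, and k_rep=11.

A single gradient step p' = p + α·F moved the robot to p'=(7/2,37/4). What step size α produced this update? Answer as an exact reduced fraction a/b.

α = 1/8

F_att = 1·(g−p) = 1·(1,-14) = (1.0000,-14.0000)
o1: d²=1 ≤ ρ²=18; F_rep = 11·(1,0)/1² = (11.0000,0.0000)
o2: d²=200 > ρ²=18 → inactive
o3: d²=26 > ρ²=18 → inactive
F = F_att + ΣF_rep = (12.0000,-14.0000)
Δp = p'−p = (1.5000,-1.7500); α = Δx/Fx = (3/2) / (12) = 1/8
check: Δy/Fy = (-7/4) / (-14) = 1/8 ✓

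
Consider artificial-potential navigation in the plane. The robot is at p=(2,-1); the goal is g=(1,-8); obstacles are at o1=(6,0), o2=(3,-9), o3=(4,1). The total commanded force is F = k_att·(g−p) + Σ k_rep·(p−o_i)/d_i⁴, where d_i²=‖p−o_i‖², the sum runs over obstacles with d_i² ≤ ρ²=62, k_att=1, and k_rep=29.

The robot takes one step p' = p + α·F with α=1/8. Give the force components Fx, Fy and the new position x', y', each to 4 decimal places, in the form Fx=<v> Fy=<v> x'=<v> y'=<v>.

Fx=-2.3076 Fy=-8.0066 x'=1.7115 y'=-2.0008

F_att = 1·(g−p) = 1·(-1,-7) = (-1.0000,-7.0000)
o1: d²=17 ≤ ρ²=62; F_rep = 29·(-4,-1)/17² = (-0.4014,-0.1003)
o2: d²=65 > ρ²=62 → inactive
o3: d²=8 ≤ ρ²=62; F_rep = 29·(-2,-2)/8² = (-0.9062,-0.9062)
F = F_att + ΣF_rep = (-2.3076,-8.0066)
p' = p + 1/8·F = (1.7115,-2.0008)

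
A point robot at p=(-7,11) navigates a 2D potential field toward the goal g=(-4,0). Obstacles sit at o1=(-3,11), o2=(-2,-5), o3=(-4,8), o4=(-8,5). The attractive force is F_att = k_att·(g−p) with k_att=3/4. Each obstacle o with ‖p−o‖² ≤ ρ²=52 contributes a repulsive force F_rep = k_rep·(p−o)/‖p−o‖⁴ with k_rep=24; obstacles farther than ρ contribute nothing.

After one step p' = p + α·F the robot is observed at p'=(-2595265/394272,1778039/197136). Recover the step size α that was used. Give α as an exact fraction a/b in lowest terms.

α = 1/4

F_att = 3/4·(g−p) = 3/4·(3,-11) = (2.2500,-8.2500)
o1: d²=16 ≤ ρ²=52; F_rep = 24·(-4,0)/16² = (-0.3750,0.0000)
o2: d²=281 > ρ²=52 → inactive
o3: d²=18 ≤ ρ²=52; F_rep = 24·(-3,3)/18² = (-0.2222,0.2222)
o4: d²=37 ≤ ρ²=52; F_rep = 24·(1,6)/37² = (0.0175,0.1052)
F = F_att + ΣF_rep = (1.6703,-7.9226)
Δp = p'−p = (0.4176,-1.9806); α = Δx/Fx = (164639/394272) / (164639/98568) = 1/4
check: Δy/Fy = (-390457/197136) / (-390457/49284) = 1/4 ✓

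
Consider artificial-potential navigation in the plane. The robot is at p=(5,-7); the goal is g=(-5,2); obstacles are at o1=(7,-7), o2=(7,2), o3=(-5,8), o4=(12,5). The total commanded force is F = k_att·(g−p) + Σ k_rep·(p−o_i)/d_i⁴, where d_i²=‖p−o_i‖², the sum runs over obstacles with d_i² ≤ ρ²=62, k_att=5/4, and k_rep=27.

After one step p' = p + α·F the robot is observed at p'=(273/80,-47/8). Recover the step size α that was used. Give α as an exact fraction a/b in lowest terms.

α = 1/10

F_att = 5/4·(g−p) = 5/4·(-10,9) = (-12.5000,11.2500)
o1: d²=4 ≤ ρ²=62; F_rep = 27·(-2,0)/4² = (-3.3750,0.0000)
o2: d²=85 > ρ²=62 → inactive
o3: d²=325 > ρ²=62 → inactive
o4: d²=193 > ρ²=62 → inactive
F = F_att + ΣF_rep = (-15.8750,11.2500)
Δp = p'−p = (-1.5875,1.1250); α = Δx/Fx = (-127/80) / (-127/8) = 1/10
check: Δy/Fy = (9/8) / (45/4) = 1/10 ✓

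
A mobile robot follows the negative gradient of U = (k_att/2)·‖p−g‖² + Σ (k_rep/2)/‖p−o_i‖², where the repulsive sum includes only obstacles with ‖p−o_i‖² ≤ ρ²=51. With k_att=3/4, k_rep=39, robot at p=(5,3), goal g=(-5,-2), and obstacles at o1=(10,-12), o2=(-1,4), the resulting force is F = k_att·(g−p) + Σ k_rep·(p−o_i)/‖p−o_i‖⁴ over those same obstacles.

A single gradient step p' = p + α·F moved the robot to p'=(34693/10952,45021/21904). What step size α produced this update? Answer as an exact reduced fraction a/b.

α = 1/4

F_att = 3/4·(g−p) = 3/4·(-10,-5) = (-7.5000,-3.7500)
o1: d²=250 > ρ²=51 → inactive
o2: d²=37 ≤ ρ²=51; F_rep = 39·(6,-1)/37² = (0.1709,-0.0285)
F = F_att + ΣF_rep = (-7.3291,-3.7785)
Δp = p'−p = (-1.8323,-0.9446); α = Δx/Fx = (-20067/10952) / (-20067/2738) = 1/4
check: Δy/Fy = (-20691/21904) / (-20691/5476) = 1/4 ✓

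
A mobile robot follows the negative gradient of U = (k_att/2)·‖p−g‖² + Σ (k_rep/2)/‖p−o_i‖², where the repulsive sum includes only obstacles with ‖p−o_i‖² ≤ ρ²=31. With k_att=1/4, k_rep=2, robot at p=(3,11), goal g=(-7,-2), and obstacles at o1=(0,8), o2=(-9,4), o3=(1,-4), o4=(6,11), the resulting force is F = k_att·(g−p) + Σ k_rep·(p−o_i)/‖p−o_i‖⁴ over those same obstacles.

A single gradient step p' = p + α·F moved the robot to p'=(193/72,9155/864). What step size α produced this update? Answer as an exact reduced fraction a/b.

F_att = 1/4·(g−p) = 1/4·(-10,-13) = (-2.5000,-3.2500)
o1: d²=18 ≤ ρ²=31; F_rep = 2·(3,3)/18² = (0.0185,0.0185)
o2: d²=193 > ρ²=31 → inactive
o3: d²=229 > ρ²=31 → inactive
o4: d²=9 ≤ ρ²=31; F_rep = 2·(-3,0)/9² = (-0.0741,0.0000)
F = F_att + ΣF_rep = (-2.5556,-3.2315)
Δp = p'−p = (-0.3194,-0.4039); α = Δx/Fx = (-23/72) / (-23/9) = 1/8
check: Δy/Fy = (-349/864) / (-349/108) = 1/8 ✓

α = 1/8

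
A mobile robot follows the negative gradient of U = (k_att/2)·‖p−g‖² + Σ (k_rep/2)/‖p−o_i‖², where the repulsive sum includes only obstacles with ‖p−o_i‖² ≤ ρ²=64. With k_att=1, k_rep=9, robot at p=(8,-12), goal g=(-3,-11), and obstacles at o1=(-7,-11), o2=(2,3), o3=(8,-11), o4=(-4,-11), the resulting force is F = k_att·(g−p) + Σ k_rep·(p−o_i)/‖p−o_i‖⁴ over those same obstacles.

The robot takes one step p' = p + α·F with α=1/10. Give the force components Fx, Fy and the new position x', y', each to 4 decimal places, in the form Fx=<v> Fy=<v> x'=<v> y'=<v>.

Fx=-11.0000 Fy=-8.0000 x'=6.9000 y'=-12.8000

F_att = 1·(g−p) = 1·(-11,1) = (-11.0000,1.0000)
o1: d²=226 > ρ²=64 → inactive
o2: d²=261 > ρ²=64 → inactive
o3: d²=1 ≤ ρ²=64; F_rep = 9·(0,-1)/1² = (0.0000,-9.0000)
o4: d²=145 > ρ²=64 → inactive
F = F_att + ΣF_rep = (-11.0000,-8.0000)
p' = p + 1/10·F = (6.9000,-12.8000)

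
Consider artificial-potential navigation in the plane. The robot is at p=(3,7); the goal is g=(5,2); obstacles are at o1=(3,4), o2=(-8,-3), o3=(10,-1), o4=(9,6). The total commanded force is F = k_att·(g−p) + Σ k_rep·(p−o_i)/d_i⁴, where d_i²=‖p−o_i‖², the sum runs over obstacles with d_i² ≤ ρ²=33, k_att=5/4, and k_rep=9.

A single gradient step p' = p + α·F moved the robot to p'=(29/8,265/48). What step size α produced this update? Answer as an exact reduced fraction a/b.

F_att = 5/4·(g−p) = 5/4·(2,-5) = (2.5000,-6.2500)
o1: d²=9 ≤ ρ²=33; F_rep = 9·(0,3)/9² = (0.0000,0.3333)
o2: d²=221 > ρ²=33 → inactive
o3: d²=113 > ρ²=33 → inactive
o4: d²=37 > ρ²=33 → inactive
F = F_att + ΣF_rep = (2.5000,-5.9167)
Δp = p'−p = (0.6250,-1.4792); α = Δx/Fx = (5/8) / (5/2) = 1/4
check: Δy/Fy = (-71/48) / (-71/12) = 1/4 ✓

α = 1/4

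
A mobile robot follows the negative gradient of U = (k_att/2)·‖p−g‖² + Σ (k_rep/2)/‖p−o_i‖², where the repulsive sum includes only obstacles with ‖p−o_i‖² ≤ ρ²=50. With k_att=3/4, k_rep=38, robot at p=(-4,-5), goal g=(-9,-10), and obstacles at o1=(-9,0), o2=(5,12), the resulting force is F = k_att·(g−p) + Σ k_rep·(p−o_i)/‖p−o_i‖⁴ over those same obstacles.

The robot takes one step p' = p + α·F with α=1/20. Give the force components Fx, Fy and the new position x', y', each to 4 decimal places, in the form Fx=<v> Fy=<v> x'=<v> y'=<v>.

F_att = 3/4·(g−p) = 3/4·(-5,-5) = (-3.7500,-3.7500)
o1: d²=50 ≤ ρ²=50; F_rep = 38·(5,-5)/50² = (0.0760,-0.0760)
o2: d²=370 > ρ²=50 → inactive
F = F_att + ΣF_rep = (-3.6740,-3.8260)
p' = p + 1/20·F = (-4.1837,-5.1913)

Fx=-3.6740 Fy=-3.8260 x'=-4.1837 y'=-5.1913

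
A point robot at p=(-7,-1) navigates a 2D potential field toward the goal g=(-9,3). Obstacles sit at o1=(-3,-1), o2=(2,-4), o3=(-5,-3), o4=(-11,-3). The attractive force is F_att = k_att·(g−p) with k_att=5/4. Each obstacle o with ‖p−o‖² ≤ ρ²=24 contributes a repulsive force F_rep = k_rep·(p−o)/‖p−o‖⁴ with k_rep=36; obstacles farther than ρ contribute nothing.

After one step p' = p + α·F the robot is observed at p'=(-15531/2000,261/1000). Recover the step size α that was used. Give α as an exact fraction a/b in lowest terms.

α = 1/5

F_att = 5/4·(g−p) = 5/4·(-2,4) = (-2.5000,5.0000)
o1: d²=16 ≤ ρ²=24; F_rep = 36·(-4,0)/16² = (-0.5625,0.0000)
o2: d²=90 > ρ²=24 → inactive
o3: d²=8 ≤ ρ²=24; F_rep = 36·(-2,2)/8² = (-1.1250,1.1250)
o4: d²=20 ≤ ρ²=24; F_rep = 36·(4,2)/20² = (0.3600,0.1800)
F = F_att + ΣF_rep = (-3.8275,6.3050)
Δp = p'−p = (-0.7655,1.2610); α = Δx/Fx = (-1531/2000) / (-1531/400) = 1/5
check: Δy/Fy = (1261/1000) / (1261/200) = 1/5 ✓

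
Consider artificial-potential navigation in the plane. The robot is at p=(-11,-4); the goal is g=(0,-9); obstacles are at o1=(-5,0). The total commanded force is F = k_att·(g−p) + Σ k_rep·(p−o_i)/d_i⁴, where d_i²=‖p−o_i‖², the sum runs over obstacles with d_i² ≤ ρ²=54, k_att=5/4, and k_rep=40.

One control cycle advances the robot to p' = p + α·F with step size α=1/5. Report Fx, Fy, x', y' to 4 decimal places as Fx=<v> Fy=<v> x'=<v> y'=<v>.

F_att = 5/4·(g−p) = 5/4·(11,-5) = (13.7500,-6.2500)
o1: d²=52 ≤ ρ²=54; F_rep = 40·(-6,-4)/52² = (-0.0888,-0.0592)
F = F_att + ΣF_rep = (13.6612,-6.3092)
p' = p + 1/5·F = (-8.2678,-5.2618)

Fx=13.6612 Fy=-6.3092 x'=-8.2678 y'=-5.2618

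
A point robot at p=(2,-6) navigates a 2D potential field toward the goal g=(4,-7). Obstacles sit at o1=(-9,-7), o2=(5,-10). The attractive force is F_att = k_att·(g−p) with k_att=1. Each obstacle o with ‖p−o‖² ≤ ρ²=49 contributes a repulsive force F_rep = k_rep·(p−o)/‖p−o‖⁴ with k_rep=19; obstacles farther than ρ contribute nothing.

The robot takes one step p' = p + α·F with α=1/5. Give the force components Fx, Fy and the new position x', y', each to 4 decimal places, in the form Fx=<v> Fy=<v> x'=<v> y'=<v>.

Fx=1.9088 Fy=-0.8784 x'=2.3818 y'=-6.1757

F_att = 1·(g−p) = 1·(2,-1) = (2.0000,-1.0000)
o1: d²=122 > ρ²=49 → inactive
o2: d²=25 ≤ ρ²=49; F_rep = 19·(-3,4)/25² = (-0.0912,0.1216)
F = F_att + ΣF_rep = (1.9088,-0.8784)
p' = p + 1/5·F = (2.3818,-6.1757)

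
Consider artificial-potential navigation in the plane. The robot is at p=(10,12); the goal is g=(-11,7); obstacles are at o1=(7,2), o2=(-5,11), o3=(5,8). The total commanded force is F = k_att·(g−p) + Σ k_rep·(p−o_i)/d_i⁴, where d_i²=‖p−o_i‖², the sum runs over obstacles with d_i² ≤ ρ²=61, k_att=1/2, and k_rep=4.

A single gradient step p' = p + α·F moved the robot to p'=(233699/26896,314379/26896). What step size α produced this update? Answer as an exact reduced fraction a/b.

α = 1/8

F_att = 1/2·(g−p) = 1/2·(-21,-5) = (-10.5000,-2.5000)
o1: d²=109 > ρ²=61 → inactive
o2: d²=226 > ρ²=61 → inactive
o3: d²=41 ≤ ρ²=61; F_rep = 4·(5,4)/41² = (0.0119,0.0095)
F = F_att + ΣF_rep = (-10.4881,-2.4905)
Δp = p'−p = (-1.3110,-0.3113); α = Δx/Fx = (-35261/26896) / (-35261/3362) = 1/8
check: Δy/Fy = (-8373/26896) / (-8373/3362) = 1/8 ✓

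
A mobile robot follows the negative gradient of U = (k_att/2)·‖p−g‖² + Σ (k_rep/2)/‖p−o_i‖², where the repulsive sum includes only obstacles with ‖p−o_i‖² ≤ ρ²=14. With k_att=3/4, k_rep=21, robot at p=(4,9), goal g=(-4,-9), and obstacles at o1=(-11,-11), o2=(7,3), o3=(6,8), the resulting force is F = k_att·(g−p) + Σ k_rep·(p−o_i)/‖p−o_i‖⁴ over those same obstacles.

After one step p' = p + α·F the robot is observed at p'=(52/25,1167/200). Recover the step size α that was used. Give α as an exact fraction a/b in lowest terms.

F_att = 3/4·(g−p) = 3/4·(-8,-18) = (-6.0000,-13.5000)
o1: d²=625 > ρ²=14 → inactive
o2: d²=45 > ρ²=14 → inactive
o3: d²=5 ≤ ρ²=14; F_rep = 21·(-2,1)/5² = (-1.6800,0.8400)
F = F_att + ΣF_rep = (-7.6800,-12.6600)
Δp = p'−p = (-1.9200,-3.1650); α = Δx/Fx = (-48/25) / (-192/25) = 1/4
check: Δy/Fy = (-633/200) / (-633/50) = 1/4 ✓

α = 1/4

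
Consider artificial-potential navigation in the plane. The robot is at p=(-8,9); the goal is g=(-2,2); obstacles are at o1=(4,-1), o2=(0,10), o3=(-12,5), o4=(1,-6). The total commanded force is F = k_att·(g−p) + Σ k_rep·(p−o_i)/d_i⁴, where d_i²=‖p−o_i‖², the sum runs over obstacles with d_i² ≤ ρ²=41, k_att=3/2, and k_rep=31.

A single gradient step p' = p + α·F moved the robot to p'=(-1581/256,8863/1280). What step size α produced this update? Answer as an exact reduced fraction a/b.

α = 1/5

F_att = 3/2·(g−p) = 3/2·(6,-7) = (9.0000,-10.5000)
o1: d²=244 > ρ²=41 → inactive
o2: d²=65 > ρ²=41 → inactive
o3: d²=32 ≤ ρ²=41; F_rep = 31·(4,4)/32² = (0.1211,0.1211)
o4: d²=306 > ρ²=41 → inactive
F = F_att + ΣF_rep = (9.1211,-10.3789)
Δp = p'−p = (1.8242,-2.0758); α = Δx/Fx = (467/256) / (2335/256) = 1/5
check: Δy/Fy = (-2657/1280) / (-2657/256) = 1/5 ✓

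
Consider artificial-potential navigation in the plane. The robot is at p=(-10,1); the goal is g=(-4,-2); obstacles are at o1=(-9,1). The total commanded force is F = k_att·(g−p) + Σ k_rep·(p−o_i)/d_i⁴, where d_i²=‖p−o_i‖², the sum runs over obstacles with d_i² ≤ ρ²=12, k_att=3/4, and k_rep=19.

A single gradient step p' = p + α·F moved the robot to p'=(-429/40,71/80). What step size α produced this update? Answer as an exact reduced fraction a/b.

α = 1/20

F_att = 3/4·(g−p) = 3/4·(6,-3) = (4.5000,-2.2500)
o1: d²=1 ≤ ρ²=12; F_rep = 19·(-1,0)/1² = (-19.0000,0.0000)
F = F_att + ΣF_rep = (-14.5000,-2.2500)
Δp = p'−p = (-0.7250,-0.1125); α = Δx/Fx = (-29/40) / (-29/2) = 1/20
check: Δy/Fy = (-9/80) / (-9/4) = 1/20 ✓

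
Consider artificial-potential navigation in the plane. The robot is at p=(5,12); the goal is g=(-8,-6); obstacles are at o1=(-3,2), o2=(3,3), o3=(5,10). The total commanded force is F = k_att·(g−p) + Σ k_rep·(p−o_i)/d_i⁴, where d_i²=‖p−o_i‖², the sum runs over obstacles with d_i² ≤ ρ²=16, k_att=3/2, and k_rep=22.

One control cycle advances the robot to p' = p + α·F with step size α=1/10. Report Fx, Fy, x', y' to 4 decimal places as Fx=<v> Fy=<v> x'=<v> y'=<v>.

F_att = 3/2·(g−p) = 3/2·(-13,-18) = (-19.5000,-27.0000)
o1: d²=164 > ρ²=16 → inactive
o2: d²=85 > ρ²=16 → inactive
o3: d²=4 ≤ ρ²=16; F_rep = 22·(0,2)/4² = (0.0000,2.7500)
F = F_att + ΣF_rep = (-19.5000,-24.2500)
p' = p + 1/10·F = (3.0500,9.5750)

Fx=-19.5000 Fy=-24.2500 x'=3.0500 y'=9.5750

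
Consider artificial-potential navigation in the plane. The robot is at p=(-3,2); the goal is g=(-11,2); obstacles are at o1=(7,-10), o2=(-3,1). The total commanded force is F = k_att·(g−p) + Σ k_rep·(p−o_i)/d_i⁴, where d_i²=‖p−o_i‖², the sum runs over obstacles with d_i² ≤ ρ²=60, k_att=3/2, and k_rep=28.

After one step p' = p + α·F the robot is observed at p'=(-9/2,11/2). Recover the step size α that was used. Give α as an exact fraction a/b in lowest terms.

F_att = 3/2·(g−p) = 3/2·(-8,0) = (-12.0000,0.0000)
o1: d²=244 > ρ²=60 → inactive
o2: d²=1 ≤ ρ²=60; F_rep = 28·(0,1)/1² = (0.0000,28.0000)
F = F_att + ΣF_rep = (-12.0000,28.0000)
Δp = p'−p = (-1.5000,3.5000); α = Δx/Fx = (-3/2) / (-12) = 1/8
check: Δy/Fy = (7/2) / (28) = 1/8 ✓

α = 1/8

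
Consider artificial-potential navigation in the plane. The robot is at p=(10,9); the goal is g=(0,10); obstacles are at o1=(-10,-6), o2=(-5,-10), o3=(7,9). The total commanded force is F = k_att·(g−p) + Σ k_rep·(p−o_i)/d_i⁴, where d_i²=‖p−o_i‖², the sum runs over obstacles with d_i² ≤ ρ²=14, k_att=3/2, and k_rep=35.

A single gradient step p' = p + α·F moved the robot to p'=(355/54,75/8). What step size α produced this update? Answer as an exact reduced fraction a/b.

F_att = 3/2·(g−p) = 3/2·(-10,1) = (-15.0000,1.5000)
o1: d²=625 > ρ²=14 → inactive
o2: d²=586 > ρ²=14 → inactive
o3: d²=9 ≤ ρ²=14; F_rep = 35·(3,0)/9² = (1.2963,0.0000)
F = F_att + ΣF_rep = (-13.7037,1.5000)
Δp = p'−p = (-3.4259,0.3750); α = Δx/Fx = (-185/54) / (-370/27) = 1/4
check: Δy/Fy = (3/8) / (3/2) = 1/4 ✓

α = 1/4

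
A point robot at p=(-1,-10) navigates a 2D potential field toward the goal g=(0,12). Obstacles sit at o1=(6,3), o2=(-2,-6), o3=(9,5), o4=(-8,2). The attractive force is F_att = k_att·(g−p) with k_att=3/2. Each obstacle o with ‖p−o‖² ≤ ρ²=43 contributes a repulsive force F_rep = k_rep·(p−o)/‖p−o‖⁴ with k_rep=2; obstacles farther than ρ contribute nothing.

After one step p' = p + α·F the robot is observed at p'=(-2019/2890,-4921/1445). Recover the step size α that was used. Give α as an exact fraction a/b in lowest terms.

α = 1/5

F_att = 3/2·(g−p) = 3/2·(1,22) = (1.5000,33.0000)
o1: d²=218 > ρ²=43 → inactive
o2: d²=17 ≤ ρ²=43; F_rep = 2·(1,-4)/17² = (0.0069,-0.0277)
o3: d²=325 > ρ²=43 → inactive
o4: d²=193 > ρ²=43 → inactive
F = F_att + ΣF_rep = (1.5069,32.9723)
Δp = p'−p = (0.3014,6.5945); α = Δx/Fx = (871/2890) / (871/578) = 1/5
check: Δy/Fy = (9529/1445) / (9529/289) = 1/5 ✓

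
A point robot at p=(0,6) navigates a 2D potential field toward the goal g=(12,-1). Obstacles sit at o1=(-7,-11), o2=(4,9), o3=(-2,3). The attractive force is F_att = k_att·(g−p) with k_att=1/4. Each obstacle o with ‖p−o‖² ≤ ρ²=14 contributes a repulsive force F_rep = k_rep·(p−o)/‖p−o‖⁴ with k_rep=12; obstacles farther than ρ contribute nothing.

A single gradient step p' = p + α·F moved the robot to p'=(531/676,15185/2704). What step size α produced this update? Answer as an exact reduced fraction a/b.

F_att = 1/4·(g−p) = 1/4·(12,-7) = (3.0000,-1.7500)
o1: d²=338 > ρ²=14 → inactive
o2: d²=25 > ρ²=14 → inactive
o3: d²=13 ≤ ρ²=14; F_rep = 12·(2,3)/13² = (0.1420,0.2130)
F = F_att + ΣF_rep = (3.1420,-1.5370)
Δp = p'−p = (0.7855,-0.3842); α = Δx/Fx = (531/676) / (531/169) = 1/4
check: Δy/Fy = (-1039/2704) / (-1039/676) = 1/4 ✓

α = 1/4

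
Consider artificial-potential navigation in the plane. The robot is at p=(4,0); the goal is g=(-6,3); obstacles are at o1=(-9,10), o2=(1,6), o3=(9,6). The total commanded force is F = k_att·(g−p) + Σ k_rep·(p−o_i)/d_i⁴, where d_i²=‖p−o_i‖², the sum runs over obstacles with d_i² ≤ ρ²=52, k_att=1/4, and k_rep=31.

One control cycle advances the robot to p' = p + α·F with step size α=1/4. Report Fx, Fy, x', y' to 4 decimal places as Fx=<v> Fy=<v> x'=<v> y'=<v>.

F_att = 1/4·(g−p) = 1/4·(-10,3) = (-2.5000,0.7500)
o1: d²=269 > ρ²=52 → inactive
o2: d²=45 ≤ ρ²=52; F_rep = 31·(3,-6)/45² = (0.0459,-0.0919)
o3: d²=61 > ρ²=52 → inactive
F = F_att + ΣF_rep = (-2.4541,0.6581)
p' = p + 1/4·F = (3.3865,0.1645)

Fx=-2.4541 Fy=0.6581 x'=3.3865 y'=0.1645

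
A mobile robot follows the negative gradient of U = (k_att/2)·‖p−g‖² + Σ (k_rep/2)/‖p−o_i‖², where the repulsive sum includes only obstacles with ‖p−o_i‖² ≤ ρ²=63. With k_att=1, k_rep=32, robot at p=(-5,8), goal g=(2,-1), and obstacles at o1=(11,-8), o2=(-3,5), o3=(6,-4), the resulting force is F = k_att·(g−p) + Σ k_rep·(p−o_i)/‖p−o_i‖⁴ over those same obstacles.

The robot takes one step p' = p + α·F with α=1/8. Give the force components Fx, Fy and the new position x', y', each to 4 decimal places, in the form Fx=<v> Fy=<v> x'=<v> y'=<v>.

F_att = 1·(g−p) = 1·(7,-9) = (7.0000,-9.0000)
o1: d²=512 > ρ²=63 → inactive
o2: d²=13 ≤ ρ²=63; F_rep = 32·(-2,3)/13² = (-0.3787,0.5680)
o3: d²=265 > ρ²=63 → inactive
F = F_att + ΣF_rep = (6.6213,-8.4320)
p' = p + 1/8·F = (-4.1723,6.9460)

Fx=6.6213 Fy=-8.4320 x'=-4.1723 y'=6.9460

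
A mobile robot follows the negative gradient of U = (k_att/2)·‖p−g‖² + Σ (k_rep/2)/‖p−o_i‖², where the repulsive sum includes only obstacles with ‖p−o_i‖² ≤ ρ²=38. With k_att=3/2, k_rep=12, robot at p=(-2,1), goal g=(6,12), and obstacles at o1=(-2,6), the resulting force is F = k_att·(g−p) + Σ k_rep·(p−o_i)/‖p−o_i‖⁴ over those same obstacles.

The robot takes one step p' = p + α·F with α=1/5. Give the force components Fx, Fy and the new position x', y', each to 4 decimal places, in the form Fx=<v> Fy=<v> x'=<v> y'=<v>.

Fx=12.0000 Fy=16.4040 x'=0.4000 y'=4.2808

F_att = 3/2·(g−p) = 3/2·(8,11) = (12.0000,16.5000)
o1: d²=25 ≤ ρ²=38; F_rep = 12·(0,-5)/25² = (0.0000,-0.0960)
F = F_att + ΣF_rep = (12.0000,16.4040)
p' = p + 1/5·F = (0.4000,4.2808)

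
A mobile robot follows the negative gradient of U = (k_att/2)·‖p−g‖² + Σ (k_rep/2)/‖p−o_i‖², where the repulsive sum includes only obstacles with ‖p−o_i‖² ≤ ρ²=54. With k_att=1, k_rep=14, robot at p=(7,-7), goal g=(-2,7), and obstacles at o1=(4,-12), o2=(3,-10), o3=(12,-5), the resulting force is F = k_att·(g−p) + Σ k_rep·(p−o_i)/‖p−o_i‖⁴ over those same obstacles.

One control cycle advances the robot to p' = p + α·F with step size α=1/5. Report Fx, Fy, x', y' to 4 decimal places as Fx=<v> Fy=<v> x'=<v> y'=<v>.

Fx=-8.9573 Fy=14.0945 x'=5.2085 y'=-4.1811

F_att = 1·(g−p) = 1·(-9,14) = (-9.0000,14.0000)
o1: d²=34 ≤ ρ²=54; F_rep = 14·(3,5)/34² = (0.0363,0.0606)
o2: d²=25 ≤ ρ²=54; F_rep = 14·(4,3)/25² = (0.0896,0.0672)
o3: d²=29 ≤ ρ²=54; F_rep = 14·(-5,-2)/29² = (-0.0832,-0.0333)
F = F_att + ΣF_rep = (-8.9573,14.0945)
p' = p + 1/5·F = (5.2085,-4.1811)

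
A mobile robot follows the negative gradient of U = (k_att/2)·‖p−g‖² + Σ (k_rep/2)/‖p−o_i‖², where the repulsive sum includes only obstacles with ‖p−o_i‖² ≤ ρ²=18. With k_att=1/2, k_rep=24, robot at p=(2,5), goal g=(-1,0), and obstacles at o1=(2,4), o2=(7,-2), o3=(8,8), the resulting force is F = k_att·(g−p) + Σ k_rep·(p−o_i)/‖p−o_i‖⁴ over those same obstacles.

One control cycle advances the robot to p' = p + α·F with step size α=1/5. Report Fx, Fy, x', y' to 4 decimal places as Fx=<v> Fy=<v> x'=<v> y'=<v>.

F_att = 1/2·(g−p) = 1/2·(-3,-5) = (-1.5000,-2.5000)
o1: d²=1 ≤ ρ²=18; F_rep = 24·(0,1)/1² = (0.0000,24.0000)
o2: d²=74 > ρ²=18 → inactive
o3: d²=45 > ρ²=18 → inactive
F = F_att + ΣF_rep = (-1.5000,21.5000)
p' = p + 1/5·F = (1.7000,9.3000)

Fx=-1.5000 Fy=21.5000 x'=1.7000 y'=9.3000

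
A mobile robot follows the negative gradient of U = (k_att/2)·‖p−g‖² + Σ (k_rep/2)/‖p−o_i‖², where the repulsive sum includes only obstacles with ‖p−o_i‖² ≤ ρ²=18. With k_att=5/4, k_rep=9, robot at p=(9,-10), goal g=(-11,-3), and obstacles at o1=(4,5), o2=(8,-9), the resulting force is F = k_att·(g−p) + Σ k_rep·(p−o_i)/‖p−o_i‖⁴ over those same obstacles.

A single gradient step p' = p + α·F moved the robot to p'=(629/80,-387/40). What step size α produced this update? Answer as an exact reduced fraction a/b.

F_att = 5/4·(g−p) = 5/4·(-20,7) = (-25.0000,8.7500)
o1: d²=250 > ρ²=18 → inactive
o2: d²=2 ≤ ρ²=18; F_rep = 9·(1,-1)/2² = (2.2500,-2.2500)
F = F_att + ΣF_rep = (-22.7500,6.5000)
Δp = p'−p = (-1.1375,0.3250); α = Δx/Fx = (-91/80) / (-91/4) = 1/20
check: Δy/Fy = (13/40) / (13/2) = 1/20 ✓

α = 1/20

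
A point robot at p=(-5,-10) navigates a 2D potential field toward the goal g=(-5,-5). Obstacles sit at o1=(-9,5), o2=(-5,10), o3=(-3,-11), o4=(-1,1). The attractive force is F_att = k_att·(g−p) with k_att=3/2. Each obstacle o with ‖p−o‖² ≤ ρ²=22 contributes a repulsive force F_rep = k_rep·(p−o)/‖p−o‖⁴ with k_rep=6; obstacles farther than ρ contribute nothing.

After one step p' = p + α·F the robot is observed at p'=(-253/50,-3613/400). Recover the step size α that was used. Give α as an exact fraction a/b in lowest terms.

F_att = 3/2·(g−p) = 3/2·(0,5) = (0.0000,7.5000)
o1: d²=241 > ρ²=22 → inactive
o2: d²=400 > ρ²=22 → inactive
o3: d²=5 ≤ ρ²=22; F_rep = 6·(-2,1)/5² = (-0.4800,0.2400)
o4: d²=137 > ρ²=22 → inactive
F = F_att + ΣF_rep = (-0.4800,7.7400)
Δp = p'−p = (-0.0600,0.9675); α = Δx/Fx = (-3/50) / (-12/25) = 1/8
check: Δy/Fy = (387/400) / (387/50) = 1/8 ✓

α = 1/8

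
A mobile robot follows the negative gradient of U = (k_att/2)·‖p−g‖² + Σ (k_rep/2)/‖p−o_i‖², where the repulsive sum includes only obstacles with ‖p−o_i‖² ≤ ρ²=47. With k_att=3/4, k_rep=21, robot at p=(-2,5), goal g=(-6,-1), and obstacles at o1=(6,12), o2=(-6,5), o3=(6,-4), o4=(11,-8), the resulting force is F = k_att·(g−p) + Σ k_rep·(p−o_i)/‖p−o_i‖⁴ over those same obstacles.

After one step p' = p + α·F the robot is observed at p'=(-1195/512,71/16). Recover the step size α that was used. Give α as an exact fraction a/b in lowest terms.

α = 1/8

F_att = 3/4·(g−p) = 3/4·(-4,-6) = (-3.0000,-4.5000)
o1: d²=113 > ρ²=47 → inactive
o2: d²=16 ≤ ρ²=47; F_rep = 21·(4,0)/16² = (0.3281,0.0000)
o3: d²=145 > ρ²=47 → inactive
o4: d²=338 > ρ²=47 → inactive
F = F_att + ΣF_rep = (-2.6719,-4.5000)
Δp = p'−p = (-0.3340,-0.5625); α = Δx/Fx = (-171/512) / (-171/64) = 1/8
check: Δy/Fy = (-9/16) / (-9/2) = 1/8 ✓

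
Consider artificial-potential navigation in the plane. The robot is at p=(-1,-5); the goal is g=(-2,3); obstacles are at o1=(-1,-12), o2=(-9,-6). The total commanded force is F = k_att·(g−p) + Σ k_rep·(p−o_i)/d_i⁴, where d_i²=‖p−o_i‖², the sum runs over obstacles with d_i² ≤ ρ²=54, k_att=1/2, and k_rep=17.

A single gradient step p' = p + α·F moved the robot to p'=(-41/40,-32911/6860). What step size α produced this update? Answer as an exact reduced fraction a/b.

F_att = 1/2·(g−p) = 1/2·(-1,8) = (-0.5000,4.0000)
o1: d²=49 ≤ ρ²=54; F_rep = 17·(0,7)/49² = (0.0000,0.0496)
o2: d²=65 > ρ²=54 → inactive
F = F_att + ΣF_rep = (-0.5000,4.0496)
Δp = p'−p = (-0.0250,0.2025); α = Δx/Fx = (-1/40) / (-1/2) = 1/20
check: Δy/Fy = (1389/6860) / (1389/343) = 1/20 ✓

α = 1/20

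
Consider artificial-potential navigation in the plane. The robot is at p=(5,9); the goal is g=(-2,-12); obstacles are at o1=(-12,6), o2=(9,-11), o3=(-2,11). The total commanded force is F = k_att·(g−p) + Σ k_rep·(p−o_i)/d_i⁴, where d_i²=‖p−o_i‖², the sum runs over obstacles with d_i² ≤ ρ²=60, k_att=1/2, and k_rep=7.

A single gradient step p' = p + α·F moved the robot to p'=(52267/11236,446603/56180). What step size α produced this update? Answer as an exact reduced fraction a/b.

α = 1/10

F_att = 1/2·(g−p) = 1/2·(-7,-21) = (-3.5000,-10.5000)
o1: d²=298 > ρ²=60 → inactive
o2: d²=416 > ρ²=60 → inactive
o3: d²=53 ≤ ρ²=60; F_rep = 7·(7,-2)/53² = (0.0174,-0.0050)
F = F_att + ΣF_rep = (-3.4826,-10.5050)
Δp = p'−p = (-0.3483,-1.0505); α = Δx/Fx = (-3913/11236) / (-19565/5618) = 1/10
check: Δy/Fy = (-59017/56180) / (-59017/5618) = 1/10 ✓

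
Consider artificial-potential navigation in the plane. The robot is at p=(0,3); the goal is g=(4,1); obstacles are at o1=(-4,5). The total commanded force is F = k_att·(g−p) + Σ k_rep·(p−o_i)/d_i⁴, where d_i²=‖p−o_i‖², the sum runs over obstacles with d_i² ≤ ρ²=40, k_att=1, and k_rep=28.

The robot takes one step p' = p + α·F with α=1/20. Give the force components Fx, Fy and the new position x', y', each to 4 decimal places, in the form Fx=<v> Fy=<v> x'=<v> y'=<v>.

Fx=4.2800 Fy=-2.1400 x'=0.2140 y'=2.8930

F_att = 1·(g−p) = 1·(4,-2) = (4.0000,-2.0000)
o1: d²=20 ≤ ρ²=40; F_rep = 28·(4,-2)/20² = (0.2800,-0.1400)
F = F_att + ΣF_rep = (4.2800,-2.1400)
p' = p + 1/20·F = (0.2140,2.8930)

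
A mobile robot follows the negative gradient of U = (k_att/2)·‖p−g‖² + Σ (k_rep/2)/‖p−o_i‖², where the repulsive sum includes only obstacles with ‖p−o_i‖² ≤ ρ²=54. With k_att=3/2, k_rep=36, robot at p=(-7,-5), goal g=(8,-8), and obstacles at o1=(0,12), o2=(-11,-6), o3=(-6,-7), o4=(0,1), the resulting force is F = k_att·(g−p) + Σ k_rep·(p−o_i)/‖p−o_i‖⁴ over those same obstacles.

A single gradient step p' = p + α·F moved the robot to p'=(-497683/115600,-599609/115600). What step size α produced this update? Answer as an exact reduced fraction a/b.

α = 1/8

F_att = 3/2·(g−p) = 3/2·(15,-3) = (22.5000,-4.5000)
o1: d²=338 > ρ²=54 → inactive
o2: d²=17 ≤ ρ²=54; F_rep = 36·(4,1)/17² = (0.4983,0.1246)
o3: d²=5 ≤ ρ²=54; F_rep = 36·(-1,2)/5² = (-1.4400,2.8800)
o4: d²=85 > ρ²=54 → inactive
F = F_att + ΣF_rep = (21.5583,-1.4954)
Δp = p'−p = (2.6948,-0.1869); α = Δx/Fx = (311517/115600) / (311517/14450) = 1/8
check: Δy/Fy = (-21609/115600) / (-21609/14450) = 1/8 ✓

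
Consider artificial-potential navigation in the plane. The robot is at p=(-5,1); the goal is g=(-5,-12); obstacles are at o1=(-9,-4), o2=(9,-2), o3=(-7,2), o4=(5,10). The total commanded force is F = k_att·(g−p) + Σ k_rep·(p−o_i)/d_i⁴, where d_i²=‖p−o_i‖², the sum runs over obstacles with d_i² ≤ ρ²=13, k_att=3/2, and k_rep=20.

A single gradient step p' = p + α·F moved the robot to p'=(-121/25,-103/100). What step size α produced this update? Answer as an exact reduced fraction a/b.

F_att = 3/2·(g−p) = 3/2·(0,-13) = (0.0000,-19.5000)
o1: d²=41 > ρ²=13 → inactive
o2: d²=205 > ρ²=13 → inactive
o3: d²=5 ≤ ρ²=13; F_rep = 20·(2,-1)/5² = (1.6000,-0.8000)
o4: d²=181 > ρ²=13 → inactive
F = F_att + ΣF_rep = (1.6000,-20.3000)
Δp = p'−p = (0.1600,-2.0300); α = Δx/Fx = (4/25) / (8/5) = 1/10
check: Δy/Fy = (-203/100) / (-203/10) = 1/10 ✓

α = 1/10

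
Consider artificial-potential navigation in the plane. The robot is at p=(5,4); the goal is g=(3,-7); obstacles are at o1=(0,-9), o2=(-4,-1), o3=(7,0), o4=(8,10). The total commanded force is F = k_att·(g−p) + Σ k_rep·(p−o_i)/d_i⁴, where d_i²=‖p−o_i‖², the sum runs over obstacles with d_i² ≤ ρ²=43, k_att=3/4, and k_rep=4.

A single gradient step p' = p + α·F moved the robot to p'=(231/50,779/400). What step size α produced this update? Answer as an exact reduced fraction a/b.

F_att = 3/4·(g−p) = 3/4·(-2,-11) = (-1.5000,-8.2500)
o1: d²=194 > ρ²=43 → inactive
o2: d²=106 > ρ²=43 → inactive
o3: d²=20 ≤ ρ²=43; F_rep = 4·(-2,4)/20² = (-0.0200,0.0400)
o4: d²=45 > ρ²=43 → inactive
F = F_att + ΣF_rep = (-1.5200,-8.2100)
Δp = p'−p = (-0.3800,-2.0525); α = Δx/Fx = (-19/50) / (-38/25) = 1/4
check: Δy/Fy = (-821/400) / (-821/100) = 1/4 ✓

α = 1/4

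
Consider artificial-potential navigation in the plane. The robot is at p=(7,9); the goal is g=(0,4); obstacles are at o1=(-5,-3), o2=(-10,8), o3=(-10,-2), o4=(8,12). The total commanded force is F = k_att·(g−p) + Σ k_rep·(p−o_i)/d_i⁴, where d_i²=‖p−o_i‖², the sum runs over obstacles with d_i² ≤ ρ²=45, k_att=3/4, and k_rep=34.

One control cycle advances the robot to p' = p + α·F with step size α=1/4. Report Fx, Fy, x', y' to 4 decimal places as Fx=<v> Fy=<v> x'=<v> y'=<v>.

Fx=-5.5900 Fy=-4.7700 x'=5.6025 y'=7.8075

F_att = 3/4·(g−p) = 3/4·(-7,-5) = (-5.2500,-3.7500)
o1: d²=288 > ρ²=45 → inactive
o2: d²=290 > ρ²=45 → inactive
o3: d²=410 > ρ²=45 → inactive
o4: d²=10 ≤ ρ²=45; F_rep = 34·(-1,-3)/10² = (-0.3400,-1.0200)
F = F_att + ΣF_rep = (-5.5900,-4.7700)
p' = p + 1/4·F = (5.6025,7.8075)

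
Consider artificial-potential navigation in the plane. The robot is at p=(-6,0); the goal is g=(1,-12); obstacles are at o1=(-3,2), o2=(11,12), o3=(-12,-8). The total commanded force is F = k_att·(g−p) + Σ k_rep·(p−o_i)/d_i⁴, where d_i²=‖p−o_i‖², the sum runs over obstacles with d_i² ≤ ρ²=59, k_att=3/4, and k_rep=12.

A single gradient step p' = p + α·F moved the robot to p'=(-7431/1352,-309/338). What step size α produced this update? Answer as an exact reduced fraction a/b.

α = 1/10

F_att = 3/4·(g−p) = 3/4·(7,-12) = (5.2500,-9.0000)
o1: d²=13 ≤ ρ²=59; F_rep = 12·(-3,-2)/13² = (-0.2130,-0.1420)
o2: d²=433 > ρ²=59 → inactive
o3: d²=100 > ρ²=59 → inactive
F = F_att + ΣF_rep = (5.0370,-9.1420)
Δp = p'−p = (0.5037,-0.9142); α = Δx/Fx = (681/1352) / (3405/676) = 1/10
check: Δy/Fy = (-309/338) / (-1545/169) = 1/10 ✓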